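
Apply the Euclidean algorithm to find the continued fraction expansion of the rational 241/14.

Run the Euclidean algorithm on 241 and 14; the successive quotients are the partial quotients a_0, a_1, ... (each step inverts the fractional part left over by the previous one):
  241 = 17*14 + 3, so a_0 = 17.
  14 = 4*3 + 2, so a_1 = 4.
  3 = 1*2 + 1, so a_2 = 1.
  2 = 2*1 + 0, so a_3 = 2.
The remainder reaches 0 after 4 divisions, so the expansion has 4 partial quotients, read off in order.

[17; 4, 1, 2]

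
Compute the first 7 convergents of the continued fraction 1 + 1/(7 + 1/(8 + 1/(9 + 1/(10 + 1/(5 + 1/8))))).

1/1, 8/7, 65/57, 593/520, 5995/5257, 30568/26805, 250539/219697

Using the convergent recurrence p_i = a_i*p_{i-1} + p_{i-2}, q_i = a_i*q_{i-1} + q_{i-2} with p_{-2}=0, p_{-1}=1, q_{-2}=1, q_{-1}=0:
  i=0: a_0=1, p_0 = 1*1 + 0 = 1, q_0 = 1*0 + 1 = 1.
  i=1: a_1=7, p_1 = 7*1 + 1 = 8, q_1 = 7*1 + 0 = 7.
  i=2: a_2=8, p_2 = 8*8 + 1 = 65, q_2 = 8*7 + 1 = 57.
  i=3: a_3=9, p_3 = 9*65 + 8 = 593, q_3 = 9*57 + 7 = 520.
  i=4: a_4=10, p_4 = 10*593 + 65 = 5995, q_4 = 10*520 + 57 = 5257.
  i=5: a_5=5, p_5 = 5*5995 + 593 = 30568, q_5 = 5*5257 + 520 = 26805.
  i=6: a_6=8, p_6 = 8*30568 + 5995 = 250539, q_6 = 8*26805 + 5257 = 219697.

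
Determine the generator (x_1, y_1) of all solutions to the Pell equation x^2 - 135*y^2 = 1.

First expand sqrt(135) as a continued fraction. With x_i = (sqrt(135) + m_i)/d_i and (m_0, d_0) = (0, 1): a_0 = floor(sqrt(135)) = 11, since 11^2 = 121 <= 135 < 144 = 12^2.
Iterate m_{i+1} = d_i*a_i - m_i, d_{i+1} = (135 - m_{i+1}^2)/d_i, a_{i+1} = floor((a_0 + m_{i+1})/d_{i+1}):
  m_1 = 1*11 - 0 = 11, d_1 = (135 - 11^2)/1 = 14/1 = 14, a_1 = floor((11 + 11)/14) = 1.
  m_2 = 14*1 - 11 = 3, d_2 = (135 - 3^2)/14 = 126/14 = 9, a_2 = floor((11 + 3)/9) = 1.
  m_3 = 9*1 - 3 = 6, d_3 = (135 - 6^2)/9 = 99/9 = 11, a_3 = floor((11 + 6)/11) = 1.
  m_4 = 11*1 - 6 = 5, d_4 = (135 - 5^2)/11 = 110/11 = 10, a_4 = floor((11 + 5)/10) = 1.
  m_5 = 10*1 - 5 = 5, d_5 = (135 - 5^2)/10 = 110/10 = 11, a_5 = floor((11 + 5)/11) = 1.
  m_6 = 11*1 - 5 = 6, d_6 = (135 - 6^2)/11 = 99/11 = 9, a_6 = floor((11 + 6)/9) = 1.
  m_7 = 9*1 - 6 = 3, d_7 = (135 - 3^2)/9 = 126/9 = 14, a_7 = floor((11 + 3)/14) = 1.
  m_8 = 14*1 - 3 = 11, d_8 = (135 - 11^2)/14 = 14/14 = 1, a_8 = floor((11 + 11)/1) = 22.
  m_9 = 1*22 - 11 = 11, d_9 = (135 - 11^2)/1 = 14/1 = 14: (m_9, d_9) = (m_1, d_1) = (11, 14), so from here the quotients repeat a_1, ..., a_8; the period length is 8.
So sqrt(135) = [11; (1, 1, 1, 1, 1, 1, 1, 22)] with period length k = 8.
k is even, so the fundamental solution of x^2 - 135y^2 = 1 is (p_{k-1}, q_{k-1}) = (p_7, q_7); compute convergents through index 7.
Convergents (p_i = a_i*p_{i-1} + p_{i-2}, q_i = a_i*q_{i-1} + q_{i-2} with p_{-2}=0, p_{-1}=1, q_{-2}=1, q_{-1}=0):
  i=0: a_0=11, p_0 = 11*1 + 0 = 11, q_0 = 11*0 + 1 = 1.
  i=1: a_1=1, p_1 = 1*11 + 1 = 12, q_1 = 1*1 + 0 = 1.
  i=2: a_2=1, p_2 = 1*12 + 11 = 23, q_2 = 1*1 + 1 = 2.
  i=3: a_3=1, p_3 = 1*23 + 12 = 35, q_3 = 1*2 + 1 = 3.
  i=4: a_4=1, p_4 = 1*35 + 23 = 58, q_4 = 1*3 + 2 = 5.
  i=5: a_5=1, p_5 = 1*58 + 35 = 93, q_5 = 1*5 + 3 = 8.
  i=6: a_6=1, p_6 = 1*93 + 58 = 151, q_6 = 1*8 + 5 = 13.
  i=7: a_7=1, p_7 = 1*151 + 93 = 244, q_7 = 1*13 + 8 = 21.
Check: 244^2 - 135*21^2 = 59536 - 59535 = 1, so (x, y) = (244, 21) solves the equation, and by the theorem it is the least positive solution.

(x, y) = (244, 21)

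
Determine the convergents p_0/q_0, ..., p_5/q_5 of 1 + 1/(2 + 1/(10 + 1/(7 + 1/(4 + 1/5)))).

Using the convergent recurrence p_i = a_i*p_{i-1} + p_{i-2}, q_i = a_i*q_{i-1} + q_{i-2} with p_{-2}=0, p_{-1}=1, q_{-2}=1, q_{-1}=0:
  i=0: a_0=1, p_0 = 1*1 + 0 = 1, q_0 = 1*0 + 1 = 1.
  i=1: a_1=2, p_1 = 2*1 + 1 = 3, q_1 = 2*1 + 0 = 2.
  i=2: a_2=10, p_2 = 10*3 + 1 = 31, q_2 = 10*2 + 1 = 21.
  i=3: a_3=7, p_3 = 7*31 + 3 = 220, q_3 = 7*21 + 2 = 149.
  i=4: a_4=4, p_4 = 4*220 + 31 = 911, q_4 = 4*149 + 21 = 617.
  i=5: a_5=5, p_5 = 5*911 + 220 = 4775, q_5 = 5*617 + 149 = 3234.

1/1, 3/2, 31/21, 220/149, 911/617, 4775/3234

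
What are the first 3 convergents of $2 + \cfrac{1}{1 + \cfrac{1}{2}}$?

2/1, 3/1, 8/3

Using the convergent recurrence p_i = a_i*p_{i-1} + p_{i-2}, q_i = a_i*q_{i-1} + q_{i-2} with p_{-2}=0, p_{-1}=1, q_{-2}=1, q_{-1}=0:
  i=0: a_0=2, p_0 = 2*1 + 0 = 2, q_0 = 2*0 + 1 = 1.
  i=1: a_1=1, p_1 = 1*2 + 1 = 3, q_1 = 1*1 + 0 = 1.
  i=2: a_2=2, p_2 = 2*3 + 2 = 8, q_2 = 2*1 + 1 = 3.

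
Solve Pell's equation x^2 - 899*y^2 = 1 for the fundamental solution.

(x, y) = (30, 1)

First expand sqrt(899) as a continued fraction. With x_i = (sqrt(899) + m_i)/d_i and (m_0, d_0) = (0, 1): a_0 = floor(sqrt(899)) = 29, since 29^2 = 841 <= 899 < 900 = 30^2.
Iterate m_{i+1} = d_i*a_i - m_i, d_{i+1} = (899 - m_{i+1}^2)/d_i, a_{i+1} = floor((a_0 + m_{i+1})/d_{i+1}):
  m_1 = 1*29 - 0 = 29, d_1 = (899 - 29^2)/1 = 58/1 = 58, a_1 = floor((29 + 29)/58) = 1.
  m_2 = 58*1 - 29 = 29, d_2 = (899 - 29^2)/58 = 58/58 = 1, a_2 = floor((29 + 29)/1) = 58.
  m_3 = 1*58 - 29 = 29, d_3 = (899 - 29^2)/1 = 58/1 = 58: (m_3, d_3) = (m_1, d_1) = (29, 58), so from here the quotients repeat a_1, a_2; the period length is 2.
So sqrt(899) = [29; (1, 58)] with period length k = 2.
k is even, so the fundamental solution of x^2 - 899y^2 = 1 is (p_{k-1}, q_{k-1}) = (p_1, q_1); compute convergents through index 1.
Convergents (p_i = a_i*p_{i-1} + p_{i-2}, q_i = a_i*q_{i-1} + q_{i-2} with p_{-2}=0, p_{-1}=1, q_{-2}=1, q_{-1}=0):
  i=0: a_0=29, p_0 = 29*1 + 0 = 29, q_0 = 29*0 + 1 = 1.
  i=1: a_1=1, p_1 = 1*29 + 1 = 30, q_1 = 1*1 + 0 = 1.
Check: 30^2 - 899*1^2 = 900 - 899 = 1, so (x, y) = (30, 1) solves the equation, and by the theorem it is the least positive solution.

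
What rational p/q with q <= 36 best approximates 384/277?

Expand x = 384/277 as a continued fraction with the Euclidean algorithm:
  384 = 1*277 + 107, so a_0 = 1.
  277 = 2*107 + 63, so a_1 = 2.
  107 = 1*63 + 44, so a_2 = 1.
  63 = 1*44 + 19, so a_3 = 1.
  44 = 2*19 + 6, so a_4 = 2.
  19 = 3*6 + 1, so a_5 = 3.
  6 = 6*1 + 0, so a_6 = 6.
so x = [1; 2, 1, 1, 2, 3, 6].
Convergents (p_i = a_i*p_{i-1} + p_{i-2}, q_i = a_i*q_{i-1} + q_{i-2} with p_{-2}=0, p_{-1}=1, q_{-2}=1, q_{-1}=0), until the denominator exceeds 36:
  i=0: a_0=1, p_0 = 1*1 + 0 = 1, q_0 = 1*0 + 1 = 1.
  i=1: a_1=2, p_1 = 2*1 + 1 = 3, q_1 = 2*1 + 0 = 2.
  i=2: a_2=1, p_2 = 1*3 + 1 = 4, q_2 = 1*2 + 1 = 3.
  i=3: a_3=1, p_3 = 1*4 + 3 = 7, q_3 = 1*3 + 2 = 5.
  i=4: a_4=2, p_4 = 2*7 + 4 = 18, q_4 = 2*5 + 3 = 13.
  i=5: a_5=3, p_5 = 3*18 + 7 = 61, q_5 = 3*13 + 5 = 44.
q_5 = 44 > 36, so the last convergent with denominator <= 36 is p_4/q_4 = 18/13.
The closest fraction with denominator <= 36 is either p_4/q_4 or the intermediate fraction (k*p_4 + p_3)/(k*q_4 + q_3) with the largest k >= 1 whose denominator stays <= 36; these approach x as k grows, and every other convergent or intermediate fraction in range is farther away.
Largest k: floor((36 - q_3)/q_4) = floor((36 - 5)/13) = 2.
That gives (2*18 + 7)/(2*13 + 5) = 43/31.
Compare the errors: |x - 18/13| = |384*13 - 18*277|/(277*13) = 6/3601, and |x - 43/31| = |384*31 - 43*277|/(277*31) = 7/8587.
Cross-multiplying, 7*3601 = 25207 < 51522 = 6*8587, so 7/8587 is smaller: the intermediate fraction 43/31 is closer to x than 18/13.

43/31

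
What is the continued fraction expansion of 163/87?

[1; 1, 6, 1, 10]

Run the Euclidean algorithm on 163 and 87; the successive quotients are the partial quotients a_0, a_1, ... (each step inverts the fractional part left over by the previous one):
  163 = 1*87 + 76, so a_0 = 1.
  87 = 1*76 + 11, so a_1 = 1.
  76 = 6*11 + 10, so a_2 = 6.
  11 = 1*10 + 1, so a_3 = 1.
  10 = 10*1 + 0, so a_4 = 10.
The remainder reaches 0 after 5 divisions, so the expansion has 5 partial quotients, read off in order.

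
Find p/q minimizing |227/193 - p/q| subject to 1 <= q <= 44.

20/17

Expand x = 227/193 as a continued fraction with the Euclidean algorithm:
  227 = 1*193 + 34, so a_0 = 1.
  193 = 5*34 + 23, so a_1 = 5.
  34 = 1*23 + 11, so a_2 = 1.
  23 = 2*11 + 1, so a_3 = 2.
  11 = 11*1 + 0, so a_4 = 11.
so x = [1; 5, 1, 2, 11].
Convergents (p_i = a_i*p_{i-1} + p_{i-2}, q_i = a_i*q_{i-1} + q_{i-2} with p_{-2}=0, p_{-1}=1, q_{-2}=1, q_{-1}=0), until the denominator exceeds 44:
  i=0: a_0=1, p_0 = 1*1 + 0 = 1, q_0 = 1*0 + 1 = 1.
  i=1: a_1=5, p_1 = 5*1 + 1 = 6, q_1 = 5*1 + 0 = 5.
  i=2: a_2=1, p_2 = 1*6 + 1 = 7, q_2 = 1*5 + 1 = 6.
  i=3: a_3=2, p_3 = 2*7 + 6 = 20, q_3 = 2*6 + 5 = 17.
  i=4: a_4=11, p_4 = 11*20 + 7 = 227, q_4 = 11*17 + 6 = 193.
q_4 = 193 > 44, so the last convergent with denominator <= 44 is p_3/q_3 = 20/17.
The closest fraction with denominator <= 44 is either p_3/q_3 or the intermediate fraction (k*p_3 + p_2)/(k*q_3 + q_2) with the largest k >= 1 whose denominator stays <= 44; these approach x as k grows, and every other convergent or intermediate fraction in range is farther away.
Largest k: floor((44 - q_2)/q_3) = floor((44 - 6)/17) = 2.
That gives (2*20 + 7)/(2*17 + 6) = 47/40.
Compare the errors: |x - 20/17| = |227*17 - 20*193|/(193*17) = 1/3281, and |x - 47/40| = |227*40 - 47*193|/(193*40) = 9/7720.
Cross-multiplying, 1*7720 = 7720 < 29529 = 9*3281, so 1/3281 is smaller: the convergent 20/17 is closer to x than 47/40.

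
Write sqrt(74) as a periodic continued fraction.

Write x_i = (sqrt(74) + m_i)/d_i with (m_0, d_0) = (0, 1). a_0 = floor(sqrt(74)) = 8, since 8^2 = 64 <= 74 < 81 = 9^2.
Iterate m_{i+1} = d_i*a_i - m_i, d_{i+1} = (74 - m_{i+1}^2)/d_i, a_{i+1} = floor((a_0 + m_{i+1})/d_{i+1}):
  m_1 = 1*8 - 0 = 8, d_1 = (74 - 8^2)/1 = 10/1 = 10, a_1 = floor((8 + 8)/10) = 1.
  m_2 = 10*1 - 8 = 2, d_2 = (74 - 2^2)/10 = 70/10 = 7, a_2 = floor((8 + 2)/7) = 1.
  m_3 = 7*1 - 2 = 5, d_3 = (74 - 5^2)/7 = 49/7 = 7, a_3 = floor((8 + 5)/7) = 1.
  m_4 = 7*1 - 5 = 2, d_4 = (74 - 2^2)/7 = 70/7 = 10, a_4 = floor((8 + 2)/10) = 1.
  m_5 = 10*1 - 2 = 8, d_5 = (74 - 8^2)/10 = 10/10 = 1, a_5 = floor((8 + 8)/1) = 16.
  m_6 = 1*16 - 8 = 8, d_6 = (74 - 8^2)/1 = 10/1 = 10: (m_6, d_6) = (m_1, d_1) = (8, 10), so from here the quotients repeat a_1, ..., a_5; the period length is 5.
Hence the expansion of sqrt(74) is a_0 = 8 followed by the repeating block 1, 1, 1, 1, 16 (period 5).

[8; (1, 1, 1, 1, 16)]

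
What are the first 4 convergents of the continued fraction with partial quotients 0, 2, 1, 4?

0/1, 1/2, 1/3, 5/14

Using the convergent recurrence p_i = a_i*p_{i-1} + p_{i-2}, q_i = a_i*q_{i-1} + q_{i-2} with p_{-2}=0, p_{-1}=1, q_{-2}=1, q_{-1}=0:
  i=0: a_0=0, p_0 = 0*1 + 0 = 0, q_0 = 0*0 + 1 = 1.
  i=1: a_1=2, p_1 = 2*0 + 1 = 1, q_1 = 2*1 + 0 = 2.
  i=2: a_2=1, p_2 = 1*1 + 0 = 1, q_2 = 1*2 + 1 = 3.
  i=3: a_3=4, p_3 = 4*1 + 1 = 5, q_3 = 4*3 + 2 = 14.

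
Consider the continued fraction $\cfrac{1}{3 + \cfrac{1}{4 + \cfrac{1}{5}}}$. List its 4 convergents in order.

0/1, 1/3, 4/13, 21/68

Using the convergent recurrence p_i = a_i*p_{i-1} + p_{i-2}, q_i = a_i*q_{i-1} + q_{i-2} with p_{-2}=0, p_{-1}=1, q_{-2}=1, q_{-1}=0:
  i=0: a_0=0, p_0 = 0*1 + 0 = 0, q_0 = 0*0 + 1 = 1.
  i=1: a_1=3, p_1 = 3*0 + 1 = 1, q_1 = 3*1 + 0 = 3.
  i=2: a_2=4, p_2 = 4*1 + 0 = 4, q_2 = 4*3 + 1 = 13.
  i=3: a_3=5, p_3 = 5*4 + 1 = 21, q_3 = 5*13 + 3 = 68.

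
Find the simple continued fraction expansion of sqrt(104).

[10; (5, 20)]

Write x_i = (sqrt(104) + m_i)/d_i with (m_0, d_0) = (0, 1). a_0 = floor(sqrt(104)) = 10, since 10^2 = 100 <= 104 < 121 = 11^2.
Iterate m_{i+1} = d_i*a_i - m_i, d_{i+1} = (104 - m_{i+1}^2)/d_i, a_{i+1} = floor((a_0 + m_{i+1})/d_{i+1}):
  m_1 = 1*10 - 0 = 10, d_1 = (104 - 10^2)/1 = 4/1 = 4, a_1 = floor((10 + 10)/4) = 5.
  m_2 = 4*5 - 10 = 10, d_2 = (104 - 10^2)/4 = 4/4 = 1, a_2 = floor((10 + 10)/1) = 20.
  m_3 = 1*20 - 10 = 10, d_3 = (104 - 10^2)/1 = 4/1 = 4: (m_3, d_3) = (m_1, d_1) = (10, 4), so from here the quotients repeat a_1, a_2; the period length is 2.
Hence the expansion of sqrt(104) is a_0 = 10 followed by the repeating block 5, 20 (period 2).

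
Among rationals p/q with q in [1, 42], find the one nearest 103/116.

Expand x = 103/116 as a continued fraction with the Euclidean algorithm:
  103 = 0*116 + 103, so a_0 = 0.
  116 = 1*103 + 13, so a_1 = 1.
  103 = 7*13 + 12, so a_2 = 7.
  13 = 1*12 + 1, so a_3 = 1.
  12 = 12*1 + 0, so a_4 = 12.
so x = [0; 1, 7, 1, 12].
Convergents (p_i = a_i*p_{i-1} + p_{i-2}, q_i = a_i*q_{i-1} + q_{i-2} with p_{-2}=0, p_{-1}=1, q_{-2}=1, q_{-1}=0), until the denominator exceeds 42:
  i=0: a_0=0, p_0 = 0*1 + 0 = 0, q_0 = 0*0 + 1 = 1.
  i=1: a_1=1, p_1 = 1*0 + 1 = 1, q_1 = 1*1 + 0 = 1.
  i=2: a_2=7, p_2 = 7*1 + 0 = 7, q_2 = 7*1 + 1 = 8.
  i=3: a_3=1, p_3 = 1*7 + 1 = 8, q_3 = 1*8 + 1 = 9.
  i=4: a_4=12, p_4 = 12*8 + 7 = 103, q_4 = 12*9 + 8 = 116.
q_4 = 116 > 42, so the last convergent with denominator <= 42 is p_3/q_3 = 8/9.
The closest fraction with denominator <= 42 is either p_3/q_3 or the intermediate fraction (k*p_3 + p_2)/(k*q_3 + q_2) with the largest k >= 1 whose denominator stays <= 42; these approach x as k grows, and every other convergent or intermediate fraction in range is farther away.
Largest k: floor((42 - q_2)/q_3) = floor((42 - 8)/9) = 3.
That gives (3*8 + 7)/(3*9 + 8) = 31/35.
Compare the errors: |x - 8/9| = |103*9 - 8*116|/(116*9) = 1/1044, and |x - 31/35| = |103*35 - 31*116|/(116*35) = 9/4060.
Cross-multiplying, 1*4060 = 4060 < 9396 = 9*1044, so 1/1044 is smaller: the convergent 8/9 is closer to x than 31/35.

8/9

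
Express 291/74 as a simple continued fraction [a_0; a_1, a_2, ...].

Run the Euclidean algorithm on 291 and 74; the successive quotients are the partial quotients a_0, a_1, ... (each step inverts the fractional part left over by the previous one):
  291 = 3*74 + 69, so a_0 = 3.
  74 = 1*69 + 5, so a_1 = 1.
  69 = 13*5 + 4, so a_2 = 13.
  5 = 1*4 + 1, so a_3 = 1.
  4 = 4*1 + 0, so a_4 = 4.
The remainder reaches 0 after 5 divisions, so the expansion has 5 partial quotients, read off in order.

[3; 1, 13, 1, 4]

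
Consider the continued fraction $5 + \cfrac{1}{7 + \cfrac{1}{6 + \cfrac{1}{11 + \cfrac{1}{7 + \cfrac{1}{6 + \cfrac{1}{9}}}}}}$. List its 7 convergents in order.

5/1, 36/7, 221/43, 2467/480, 17490/3403, 107407/20898, 984153/191485

Using the convergent recurrence p_i = a_i*p_{i-1} + p_{i-2}, q_i = a_i*q_{i-1} + q_{i-2} with p_{-2}=0, p_{-1}=1, q_{-2}=1, q_{-1}=0:
  i=0: a_0=5, p_0 = 5*1 + 0 = 5, q_0 = 5*0 + 1 = 1.
  i=1: a_1=7, p_1 = 7*5 + 1 = 36, q_1 = 7*1 + 0 = 7.
  i=2: a_2=6, p_2 = 6*36 + 5 = 221, q_2 = 6*7 + 1 = 43.
  i=3: a_3=11, p_3 = 11*221 + 36 = 2467, q_3 = 11*43 + 7 = 480.
  i=4: a_4=7, p_4 = 7*2467 + 221 = 17490, q_4 = 7*480 + 43 = 3403.
  i=5: a_5=6, p_5 = 6*17490 + 2467 = 107407, q_5 = 6*3403 + 480 = 20898.
  i=6: a_6=9, p_6 = 9*107407 + 17490 = 984153, q_6 = 9*20898 + 3403 = 191485.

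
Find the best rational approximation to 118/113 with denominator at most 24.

Expand x = 118/113 as a continued fraction with the Euclidean algorithm:
  118 = 1*113 + 5, so a_0 = 1.
  113 = 22*5 + 3, so a_1 = 22.
  5 = 1*3 + 2, so a_2 = 1.
  3 = 1*2 + 1, so a_3 = 1.
  2 = 2*1 + 0, so a_4 = 2.
so x = [1; 22, 1, 1, 2].
Convergents (p_i = a_i*p_{i-1} + p_{i-2}, q_i = a_i*q_{i-1} + q_{i-2} with p_{-2}=0, p_{-1}=1, q_{-2}=1, q_{-1}=0), until the denominator exceeds 24:
  i=0: a_0=1, p_0 = 1*1 + 0 = 1, q_0 = 1*0 + 1 = 1.
  i=1: a_1=22, p_1 = 22*1 + 1 = 23, q_1 = 22*1 + 0 = 22.
  i=2: a_2=1, p_2 = 1*23 + 1 = 24, q_2 = 1*22 + 1 = 23.
  i=3: a_3=1, p_3 = 1*24 + 23 = 47, q_3 = 1*23 + 22 = 45.
q_3 = 45 > 24, so the last convergent with denominator <= 24 is p_2/q_2 = 24/23.
The closest fraction with denominator <= 24 is either p_2/q_2 or the intermediate fraction (k*p_2 + p_1)/(k*q_2 + q_1) with the largest k >= 1 whose denominator stays <= 24; these approach x as k grows, and every other convergent or intermediate fraction in range is farther away.
Largest k: floor((24 - q_1)/q_2) = floor((24 - 22)/23) = 0.
Since k = 0, no intermediate fraction beyond p_2/q_2 has denominator <= 24, so the convergent 24/23 is the closest (its error is |118*23 - 24*113|/(113*23) = 2/2599).

24/23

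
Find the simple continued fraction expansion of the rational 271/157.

[1; 1, 2, 1, 1, 1, 6, 2]

Run the Euclidean algorithm on 271 and 157; the successive quotients are the partial quotients a_0, a_1, ... (each step inverts the fractional part left over by the previous one):
  271 = 1*157 + 114, so a_0 = 1.
  157 = 1*114 + 43, so a_1 = 1.
  114 = 2*43 + 28, so a_2 = 2.
  43 = 1*28 + 15, so a_3 = 1.
  28 = 1*15 + 13, so a_4 = 1.
  15 = 1*13 + 2, so a_5 = 1.
  13 = 6*2 + 1, so a_6 = 6.
  2 = 2*1 + 0, so a_7 = 2.
The remainder reaches 0 after 8 divisions, so the expansion has 8 partial quotients, read off in order.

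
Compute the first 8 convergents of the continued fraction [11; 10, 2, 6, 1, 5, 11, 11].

Using the convergent recurrence p_i = a_i*p_{i-1} + p_{i-2}, q_i = a_i*q_{i-1} + q_{i-2} with p_{-2}=0, p_{-1}=1, q_{-2}=1, q_{-1}=0:
  i=0: a_0=11, p_0 = 11*1 + 0 = 11, q_0 = 11*0 + 1 = 1.
  i=1: a_1=10, p_1 = 10*11 + 1 = 111, q_1 = 10*1 + 0 = 10.
  i=2: a_2=2, p_2 = 2*111 + 11 = 233, q_2 = 2*10 + 1 = 21.
  i=3: a_3=6, p_3 = 6*233 + 111 = 1509, q_3 = 6*21 + 10 = 136.
  i=4: a_4=1, p_4 = 1*1509 + 233 = 1742, q_4 = 1*136 + 21 = 157.
  i=5: a_5=5, p_5 = 5*1742 + 1509 = 10219, q_5 = 5*157 + 136 = 921.
  i=6: a_6=11, p_6 = 11*10219 + 1742 = 114151, q_6 = 11*921 + 157 = 10288.
  i=7: a_7=11, p_7 = 11*114151 + 10219 = 1265880, q_7 = 11*10288 + 921 = 114089.

11/1, 111/10, 233/21, 1509/136, 1742/157, 10219/921, 114151/10288, 1265880/114089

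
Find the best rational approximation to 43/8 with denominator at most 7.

Expand x = 43/8 as a continued fraction with the Euclidean algorithm:
  43 = 5*8 + 3, so a_0 = 5.
  8 = 2*3 + 2, so a_1 = 2.
  3 = 1*2 + 1, so a_2 = 1.
  2 = 2*1 + 0, so a_3 = 2.
so x = [5; 2, 1, 2].
Convergents (p_i = a_i*p_{i-1} + p_{i-2}, q_i = a_i*q_{i-1} + q_{i-2} with p_{-2}=0, p_{-1}=1, q_{-2}=1, q_{-1}=0), until the denominator exceeds 7:
  i=0: a_0=5, p_0 = 5*1 + 0 = 5, q_0 = 5*0 + 1 = 1.
  i=1: a_1=2, p_1 = 2*5 + 1 = 11, q_1 = 2*1 + 0 = 2.
  i=2: a_2=1, p_2 = 1*11 + 5 = 16, q_2 = 1*2 + 1 = 3.
  i=3: a_3=2, p_3 = 2*16 + 11 = 43, q_3 = 2*3 + 2 = 8.
q_3 = 8 > 7, so the last convergent with denominator <= 7 is p_2/q_2 = 16/3.
The closest fraction with denominator <= 7 is either p_2/q_2 or the intermediate fraction (k*p_2 + p_1)/(k*q_2 + q_1) with the largest k >= 1 whose denominator stays <= 7; these approach x as k grows, and every other convergent or intermediate fraction in range is farther away.
Largest k: floor((7 - q_1)/q_2) = floor((7 - 2)/3) = 1.
That gives (1*16 + 11)/(1*3 + 2) = 27/5.
Compare the errors: |x - 16/3| = |43*3 - 16*8|/(8*3) = 1/24, and |x - 27/5| = |43*5 - 27*8|/(8*5) = 1/40.
Cross-multiplying, 1*24 = 24 < 40 = 1*40, so 1/40 is smaller: the intermediate fraction 27/5 is closer to x than 16/3.

27/5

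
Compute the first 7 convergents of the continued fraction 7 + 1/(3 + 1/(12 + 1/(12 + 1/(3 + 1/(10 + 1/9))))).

7/1, 22/3, 271/37, 3274/447, 10093/1378, 104204/14227, 947929/129421

Using the convergent recurrence p_i = a_i*p_{i-1} + p_{i-2}, q_i = a_i*q_{i-1} + q_{i-2} with p_{-2}=0, p_{-1}=1, q_{-2}=1, q_{-1}=0:
  i=0: a_0=7, p_0 = 7*1 + 0 = 7, q_0 = 7*0 + 1 = 1.
  i=1: a_1=3, p_1 = 3*7 + 1 = 22, q_1 = 3*1 + 0 = 3.
  i=2: a_2=12, p_2 = 12*22 + 7 = 271, q_2 = 12*3 + 1 = 37.
  i=3: a_3=12, p_3 = 12*271 + 22 = 3274, q_3 = 12*37 + 3 = 447.
  i=4: a_4=3, p_4 = 3*3274 + 271 = 10093, q_4 = 3*447 + 37 = 1378.
  i=5: a_5=10, p_5 = 10*10093 + 3274 = 104204, q_5 = 10*1378 + 447 = 14227.
  i=6: a_6=9, p_6 = 9*104204 + 10093 = 947929, q_6 = 9*14227 + 1378 = 129421.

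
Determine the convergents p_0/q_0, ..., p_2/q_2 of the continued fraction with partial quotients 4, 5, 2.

Using the convergent recurrence p_i = a_i*p_{i-1} + p_{i-2}, q_i = a_i*q_{i-1} + q_{i-2} with p_{-2}=0, p_{-1}=1, q_{-2}=1, q_{-1}=0:
  i=0: a_0=4, p_0 = 4*1 + 0 = 4, q_0 = 4*0 + 1 = 1.
  i=1: a_1=5, p_1 = 5*4 + 1 = 21, q_1 = 5*1 + 0 = 5.
  i=2: a_2=2, p_2 = 2*21 + 4 = 46, q_2 = 2*5 + 1 = 11.

4/1, 21/5, 46/11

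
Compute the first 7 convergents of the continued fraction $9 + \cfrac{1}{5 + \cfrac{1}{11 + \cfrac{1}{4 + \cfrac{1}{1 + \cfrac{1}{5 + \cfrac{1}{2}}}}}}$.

9/1, 46/5, 515/56, 2106/229, 2621/285, 15211/1654, 33043/3593

Using the convergent recurrence p_i = a_i*p_{i-1} + p_{i-2}, q_i = a_i*q_{i-1} + q_{i-2} with p_{-2}=0, p_{-1}=1, q_{-2}=1, q_{-1}=0:
  i=0: a_0=9, p_0 = 9*1 + 0 = 9, q_0 = 9*0 + 1 = 1.
  i=1: a_1=5, p_1 = 5*9 + 1 = 46, q_1 = 5*1 + 0 = 5.
  i=2: a_2=11, p_2 = 11*46 + 9 = 515, q_2 = 11*5 + 1 = 56.
  i=3: a_3=4, p_3 = 4*515 + 46 = 2106, q_3 = 4*56 + 5 = 229.
  i=4: a_4=1, p_4 = 1*2106 + 515 = 2621, q_4 = 1*229 + 56 = 285.
  i=5: a_5=5, p_5 = 5*2621 + 2106 = 15211, q_5 = 5*285 + 229 = 1654.
  i=6: a_6=2, p_6 = 2*15211 + 2621 = 33043, q_6 = 2*1654 + 285 = 3593.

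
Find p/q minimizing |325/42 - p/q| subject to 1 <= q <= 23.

Expand x = 325/42 as a continued fraction with the Euclidean algorithm:
  325 = 7*42 + 31, so a_0 = 7.
  42 = 1*31 + 11, so a_1 = 1.
  31 = 2*11 + 9, so a_2 = 2.
  11 = 1*9 + 2, so a_3 = 1.
  9 = 4*2 + 1, so a_4 = 4.
  2 = 2*1 + 0, so a_5 = 2.
so x = [7; 1, 2, 1, 4, 2].
Convergents (p_i = a_i*p_{i-1} + p_{i-2}, q_i = a_i*q_{i-1} + q_{i-2} with p_{-2}=0, p_{-1}=1, q_{-2}=1, q_{-1}=0), until the denominator exceeds 23:
  i=0: a_0=7, p_0 = 7*1 + 0 = 7, q_0 = 7*0 + 1 = 1.
  i=1: a_1=1, p_1 = 1*7 + 1 = 8, q_1 = 1*1 + 0 = 1.
  i=2: a_2=2, p_2 = 2*8 + 7 = 23, q_2 = 2*1 + 1 = 3.
  i=3: a_3=1, p_3 = 1*23 + 8 = 31, q_3 = 1*3 + 1 = 4.
  i=4: a_4=4, p_4 = 4*31 + 23 = 147, q_4 = 4*4 + 3 = 19.
  i=5: a_5=2, p_5 = 2*147 + 31 = 325, q_5 = 2*19 + 4 = 42.
q_5 = 42 > 23, so the last convergent with denominator <= 23 is p_4/q_4 = 147/19.
The closest fraction with denominator <= 23 is either p_4/q_4 or the intermediate fraction (k*p_4 + p_3)/(k*q_4 + q_3) with the largest k >= 1 whose denominator stays <= 23; these approach x as k grows, and every other convergent or intermediate fraction in range is farther away.
Largest k: floor((23 - q_3)/q_4) = floor((23 - 4)/19) = 1.
That gives (1*147 + 31)/(1*19 + 4) = 178/23.
Compare the errors: |x - 147/19| = |325*19 - 147*42|/(42*19) = 1/798, and |x - 178/23| = |325*23 - 178*42|/(42*23) = 1/966.
Cross-multiplying, 1*798 = 798 < 966 = 1*966, so 1/966 is smaller: the intermediate fraction 178/23 is closer to x than 147/19.

178/23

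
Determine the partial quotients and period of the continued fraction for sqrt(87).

[9; (3, 18)]

Write x_i = (sqrt(87) + m_i)/d_i with (m_0, d_0) = (0, 1). a_0 = floor(sqrt(87)) = 9, since 9^2 = 81 <= 87 < 100 = 10^2.
Iterate m_{i+1} = d_i*a_i - m_i, d_{i+1} = (87 - m_{i+1}^2)/d_i, a_{i+1} = floor((a_0 + m_{i+1})/d_{i+1}):
  m_1 = 1*9 - 0 = 9, d_1 = (87 - 9^2)/1 = 6/1 = 6, a_1 = floor((9 + 9)/6) = 3.
  m_2 = 6*3 - 9 = 9, d_2 = (87 - 9^2)/6 = 6/6 = 1, a_2 = floor((9 + 9)/1) = 18.
  m_3 = 1*18 - 9 = 9, d_3 = (87 - 9^2)/1 = 6/1 = 6: (m_3, d_3) = (m_1, d_1) = (9, 6), so from here the quotients repeat a_1, a_2; the period length is 2.
Hence the expansion of sqrt(87) is a_0 = 9 followed by the repeating block 3, 18 (period 2).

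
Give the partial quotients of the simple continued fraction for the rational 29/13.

Run the Euclidean algorithm on 29 and 13; the successive quotients are the partial quotients a_0, a_1, ... (each step inverts the fractional part left over by the previous one):
  29 = 2*13 + 3, so a_0 = 2.
  13 = 4*3 + 1, so a_1 = 4.
  3 = 3*1 + 0, so a_2 = 3.
The remainder reaches 0 after 3 divisions, so the expansion has 3 partial quotients, read off in order.

[2; 4, 3]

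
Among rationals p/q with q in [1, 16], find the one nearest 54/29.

28/15

Expand x = 54/29 as a continued fraction with the Euclidean algorithm:
  54 = 1*29 + 25, so a_0 = 1.
  29 = 1*25 + 4, so a_1 = 1.
  25 = 6*4 + 1, so a_2 = 6.
  4 = 4*1 + 0, so a_3 = 4.
so x = [1; 1, 6, 4].
Convergents (p_i = a_i*p_{i-1} + p_{i-2}, q_i = a_i*q_{i-1} + q_{i-2} with p_{-2}=0, p_{-1}=1, q_{-2}=1, q_{-1}=0), until the denominator exceeds 16:
  i=0: a_0=1, p_0 = 1*1 + 0 = 1, q_0 = 1*0 + 1 = 1.
  i=1: a_1=1, p_1 = 1*1 + 1 = 2, q_1 = 1*1 + 0 = 1.
  i=2: a_2=6, p_2 = 6*2 + 1 = 13, q_2 = 6*1 + 1 = 7.
  i=3: a_3=4, p_3 = 4*13 + 2 = 54, q_3 = 4*7 + 1 = 29.
q_3 = 29 > 16, so the last convergent with denominator <= 16 is p_2/q_2 = 13/7.
The closest fraction with denominator <= 16 is either p_2/q_2 or the intermediate fraction (k*p_2 + p_1)/(k*q_2 + q_1) with the largest k >= 1 whose denominator stays <= 16; these approach x as k grows, and every other convergent or intermediate fraction in range is farther away.
Largest k: floor((16 - q_1)/q_2) = floor((16 - 1)/7) = 2.
That gives (2*13 + 2)/(2*7 + 1) = 28/15.
Compare the errors: |x - 13/7| = |54*7 - 13*29|/(29*7) = 1/203, and |x - 28/15| = |54*15 - 28*29|/(29*15) = 2/435.
Cross-multiplying, 2*203 = 406 < 435 = 1*435, so 2/435 is smaller: the intermediate fraction 28/15 is closer to x than 13/7.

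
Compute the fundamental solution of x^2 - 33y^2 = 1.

First expand sqrt(33) as a continued fraction. With x_i = (sqrt(33) + m_i)/d_i and (m_0, d_0) = (0, 1): a_0 = floor(sqrt(33)) = 5, since 5^2 = 25 <= 33 < 36 = 6^2.
Iterate m_{i+1} = d_i*a_i - m_i, d_{i+1} = (33 - m_{i+1}^2)/d_i, a_{i+1} = floor((a_0 + m_{i+1})/d_{i+1}):
  m_1 = 1*5 - 0 = 5, d_1 = (33 - 5^2)/1 = 8/1 = 8, a_1 = floor((5 + 5)/8) = 1.
  m_2 = 8*1 - 5 = 3, d_2 = (33 - 3^2)/8 = 24/8 = 3, a_2 = floor((5 + 3)/3) = 2.
  m_3 = 3*2 - 3 = 3, d_3 = (33 - 3^2)/3 = 24/3 = 8, a_3 = floor((5 + 3)/8) = 1.
  m_4 = 8*1 - 3 = 5, d_4 = (33 - 5^2)/8 = 8/8 = 1, a_4 = floor((5 + 5)/1) = 10.
  m_5 = 1*10 - 5 = 5, d_5 = (33 - 5^2)/1 = 8/1 = 8: (m_5, d_5) = (m_1, d_1) = (5, 8), so from here the quotients repeat a_1, ..., a_4; the period length is 4.
So sqrt(33) = [5; (1, 2, 1, 10)] with period length k = 4.
k is even, so the fundamental solution of x^2 - 33y^2 = 1 is (p_{k-1}, q_{k-1}) = (p_3, q_3); compute convergents through index 3.
Convergents (p_i = a_i*p_{i-1} + p_{i-2}, q_i = a_i*q_{i-1} + q_{i-2} with p_{-2}=0, p_{-1}=1, q_{-2}=1, q_{-1}=0):
  i=0: a_0=5, p_0 = 5*1 + 0 = 5, q_0 = 5*0 + 1 = 1.
  i=1: a_1=1, p_1 = 1*5 + 1 = 6, q_1 = 1*1 + 0 = 1.
  i=2: a_2=2, p_2 = 2*6 + 5 = 17, q_2 = 2*1 + 1 = 3.
  i=3: a_3=1, p_3 = 1*17 + 6 = 23, q_3 = 1*3 + 1 = 4.
Check: 23^2 - 33*4^2 = 529 - 528 = 1, so (x, y) = (23, 4) solves the equation, and by the theorem it is the least positive solution.

(x, y) = (23, 4)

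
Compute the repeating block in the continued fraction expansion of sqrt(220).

Write x_i = (sqrt(220) + m_i)/d_i with (m_0, d_0) = (0, 1). a_0 = floor(sqrt(220)) = 14, since 14^2 = 196 <= 220 < 225 = 15^2.
Iterate m_{i+1} = d_i*a_i - m_i, d_{i+1} = (220 - m_{i+1}^2)/d_i, a_{i+1} = floor((a_0 + m_{i+1})/d_{i+1}):
  m_1 = 1*14 - 0 = 14, d_1 = (220 - 14^2)/1 = 24/1 = 24, a_1 = floor((14 + 14)/24) = 1.
  m_2 = 24*1 - 14 = 10, d_2 = (220 - 10^2)/24 = 120/24 = 5, a_2 = floor((14 + 10)/5) = 4.
  m_3 = 5*4 - 10 = 10, d_3 = (220 - 10^2)/5 = 120/5 = 24, a_3 = floor((14 + 10)/24) = 1.
  m_4 = 24*1 - 10 = 14, d_4 = (220 - 14^2)/24 = 24/24 = 1, a_4 = floor((14 + 14)/1) = 28.
  m_5 = 1*28 - 14 = 14, d_5 = (220 - 14^2)/1 = 24/1 = 24: (m_5, d_5) = (m_1, d_1) = (14, 24), so from here the quotients repeat a_1, ..., a_4; the period length is 4.
Hence the expansion of sqrt(220) is a_0 = 14 followed by the repeating block 1, 4, 1, 28 (period 4).

[14; (1, 4, 1, 28)]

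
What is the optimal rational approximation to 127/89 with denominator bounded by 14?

10/7

Expand x = 127/89 as a continued fraction with the Euclidean algorithm:
  127 = 1*89 + 38, so a_0 = 1.
  89 = 2*38 + 13, so a_1 = 2.
  38 = 2*13 + 12, so a_2 = 2.
  13 = 1*12 + 1, so a_3 = 1.
  12 = 12*1 + 0, so a_4 = 12.
so x = [1; 2, 2, 1, 12].
Convergents (p_i = a_i*p_{i-1} + p_{i-2}, q_i = a_i*q_{i-1} + q_{i-2} with p_{-2}=0, p_{-1}=1, q_{-2}=1, q_{-1}=0), until the denominator exceeds 14:
  i=0: a_0=1, p_0 = 1*1 + 0 = 1, q_0 = 1*0 + 1 = 1.
  i=1: a_1=2, p_1 = 2*1 + 1 = 3, q_1 = 2*1 + 0 = 2.
  i=2: a_2=2, p_2 = 2*3 + 1 = 7, q_2 = 2*2 + 1 = 5.
  i=3: a_3=1, p_3 = 1*7 + 3 = 10, q_3 = 1*5 + 2 = 7.
  i=4: a_4=12, p_4 = 12*10 + 7 = 127, q_4 = 12*7 + 5 = 89.
q_4 = 89 > 14, so the last convergent with denominator <= 14 is p_3/q_3 = 10/7.
The closest fraction with denominator <= 14 is either p_3/q_3 or the intermediate fraction (k*p_3 + p_2)/(k*q_3 + q_2) with the largest k >= 1 whose denominator stays <= 14; these approach x as k grows, and every other convergent or intermediate fraction in range is farther away.
Largest k: floor((14 - q_2)/q_3) = floor((14 - 5)/7) = 1.
That gives (1*10 + 7)/(1*7 + 5) = 17/12.
Compare the errors: |x - 10/7| = |127*7 - 10*89|/(89*7) = 1/623, and |x - 17/12| = |127*12 - 17*89|/(89*12) = 11/1068.
Cross-multiplying, 1*1068 = 1068 < 6853 = 11*623, so 1/623 is smaller: the convergent 10/7 is closer to x than 17/12.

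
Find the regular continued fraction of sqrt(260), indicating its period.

Write x_i = (sqrt(260) + m_i)/d_i with (m_0, d_0) = (0, 1). a_0 = floor(sqrt(260)) = 16, since 16^2 = 256 <= 260 < 289 = 17^2.
Iterate m_{i+1} = d_i*a_i - m_i, d_{i+1} = (260 - m_{i+1}^2)/d_i, a_{i+1} = floor((a_0 + m_{i+1})/d_{i+1}):
  m_1 = 1*16 - 0 = 16, d_1 = (260 - 16^2)/1 = 4/1 = 4, a_1 = floor((16 + 16)/4) = 8.
  m_2 = 4*8 - 16 = 16, d_2 = (260 - 16^2)/4 = 4/4 = 1, a_2 = floor((16 + 16)/1) = 32.
  m_3 = 1*32 - 16 = 16, d_3 = (260 - 16^2)/1 = 4/1 = 4: (m_3, d_3) = (m_1, d_1) = (16, 4), so from here the quotients repeat a_1, a_2; the period length is 2.
Hence the expansion of sqrt(260) is a_0 = 16 followed by the repeating block 8, 32 (period 2).

[16; (8, 32)]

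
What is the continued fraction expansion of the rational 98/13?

[7; 1, 1, 6]

Run the Euclidean algorithm on 98 and 13; the successive quotients are the partial quotients a_0, a_1, ... (each step inverts the fractional part left over by the previous one):
  98 = 7*13 + 7, so a_0 = 7.
  13 = 1*7 + 6, so a_1 = 1.
  7 = 1*6 + 1, so a_2 = 1.
  6 = 6*1 + 0, so a_3 = 6.
The remainder reaches 0 after 4 divisions, so the expansion has 4 partial quotients, read off in order.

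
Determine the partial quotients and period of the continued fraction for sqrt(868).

[29; (2, 6, 19, 2, 19, 6, 2, 58)]

Write x_i = (sqrt(868) + m_i)/d_i with (m_0, d_0) = (0, 1). a_0 = floor(sqrt(868)) = 29, since 29^2 = 841 <= 868 < 900 = 30^2.
Iterate m_{i+1} = d_i*a_i - m_i, d_{i+1} = (868 - m_{i+1}^2)/d_i, a_{i+1} = floor((a_0 + m_{i+1})/d_{i+1}):
  m_1 = 1*29 - 0 = 29, d_1 = (868 - 29^2)/1 = 27/1 = 27, a_1 = floor((29 + 29)/27) = 2.
  m_2 = 27*2 - 29 = 25, d_2 = (868 - 25^2)/27 = 243/27 = 9, a_2 = floor((29 + 25)/9) = 6.
  m_3 = 9*6 - 25 = 29, d_3 = (868 - 29^2)/9 = 27/9 = 3, a_3 = floor((29 + 29)/3) = 19.
  m_4 = 3*19 - 29 = 28, d_4 = (868 - 28^2)/3 = 84/3 = 28, a_4 = floor((29 + 28)/28) = 2.
  m_5 = 28*2 - 28 = 28, d_5 = (868 - 28^2)/28 = 84/28 = 3, a_5 = floor((29 + 28)/3) = 19.
  m_6 = 3*19 - 28 = 29, d_6 = (868 - 29^2)/3 = 27/3 = 9, a_6 = floor((29 + 29)/9) = 6.
  m_7 = 9*6 - 29 = 25, d_7 = (868 - 25^2)/9 = 243/9 = 27, a_7 = floor((29 + 25)/27) = 2.
  m_8 = 27*2 - 25 = 29, d_8 = (868 - 29^2)/27 = 27/27 = 1, a_8 = floor((29 + 29)/1) = 58.
  m_9 = 1*58 - 29 = 29, d_9 = (868 - 29^2)/1 = 27/1 = 27: (m_9, d_9) = (m_1, d_1) = (29, 27), so from here the quotients repeat a_1, ..., a_8; the period length is 8.
Hence the expansion of sqrt(868) is a_0 = 29 followed by the repeating block 2, 6, 19, 2, 19, 6, 2, 58 (period 8).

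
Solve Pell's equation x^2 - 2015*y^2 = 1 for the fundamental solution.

(x, y) = (404, 9)

First expand sqrt(2015) as a continued fraction. With x_i = (sqrt(2015) + m_i)/d_i and (m_0, d_0) = (0, 1): a_0 = floor(sqrt(2015)) = 44, since 44^2 = 1936 <= 2015 < 2025 = 45^2.
Iterate m_{i+1} = d_i*a_i - m_i, d_{i+1} = (2015 - m_{i+1}^2)/d_i, a_{i+1} = floor((a_0 + m_{i+1})/d_{i+1}):
  m_1 = 1*44 - 0 = 44, d_1 = (2015 - 44^2)/1 = 79/1 = 79, a_1 = floor((44 + 44)/79) = 1.
  m_2 = 79*1 - 44 = 35, d_2 = (2015 - 35^2)/79 = 790/79 = 10, a_2 = floor((44 + 35)/10) = 7.
  m_3 = 10*7 - 35 = 35, d_3 = (2015 - 35^2)/10 = 790/10 = 79, a_3 = floor((44 + 35)/79) = 1.
  m_4 = 79*1 - 35 = 44, d_4 = (2015 - 44^2)/79 = 79/79 = 1, a_4 = floor((44 + 44)/1) = 88.
  m_5 = 1*88 - 44 = 44, d_5 = (2015 - 44^2)/1 = 79/1 = 79: (m_5, d_5) = (m_1, d_1) = (44, 79), so from here the quotients repeat a_1, ..., a_4; the period length is 4.
So sqrt(2015) = [44; (1, 7, 1, 88)] with period length k = 4.
k is even, so the fundamental solution of x^2 - 2015y^2 = 1 is (p_{k-1}, q_{k-1}) = (p_3, q_3); compute convergents through index 3.
Convergents (p_i = a_i*p_{i-1} + p_{i-2}, q_i = a_i*q_{i-1} + q_{i-2} with p_{-2}=0, p_{-1}=1, q_{-2}=1, q_{-1}=0):
  i=0: a_0=44, p_0 = 44*1 + 0 = 44, q_0 = 44*0 + 1 = 1.
  i=1: a_1=1, p_1 = 1*44 + 1 = 45, q_1 = 1*1 + 0 = 1.
  i=2: a_2=7, p_2 = 7*45 + 44 = 359, q_2 = 7*1 + 1 = 8.
  i=3: a_3=1, p_3 = 1*359 + 45 = 404, q_3 = 1*8 + 1 = 9.
Check: 404^2 - 2015*9^2 = 163216 - 163215 = 1, so (x, y) = (404, 9) solves the equation, and by the theorem it is the least positive solution.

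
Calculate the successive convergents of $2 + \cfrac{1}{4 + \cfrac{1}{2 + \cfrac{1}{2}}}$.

2/1, 9/4, 20/9, 49/22

Using the convergent recurrence p_i = a_i*p_{i-1} + p_{i-2}, q_i = a_i*q_{i-1} + q_{i-2} with p_{-2}=0, p_{-1}=1, q_{-2}=1, q_{-1}=0:
  i=0: a_0=2, p_0 = 2*1 + 0 = 2, q_0 = 2*0 + 1 = 1.
  i=1: a_1=4, p_1 = 4*2 + 1 = 9, q_1 = 4*1 + 0 = 4.
  i=2: a_2=2, p_2 = 2*9 + 2 = 20, q_2 = 2*4 + 1 = 9.
  i=3: a_3=2, p_3 = 2*20 + 9 = 49, q_3 = 2*9 + 4 = 22.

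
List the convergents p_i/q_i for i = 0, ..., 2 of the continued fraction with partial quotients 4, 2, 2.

4/1, 9/2, 22/5

Using the convergent recurrence p_i = a_i*p_{i-1} + p_{i-2}, q_i = a_i*q_{i-1} + q_{i-2} with p_{-2}=0, p_{-1}=1, q_{-2}=1, q_{-1}=0:
  i=0: a_0=4, p_0 = 4*1 + 0 = 4, q_0 = 4*0 + 1 = 1.
  i=1: a_1=2, p_1 = 2*4 + 1 = 9, q_1 = 2*1 + 0 = 2.
  i=2: a_2=2, p_2 = 2*9 + 4 = 22, q_2 = 2*2 + 1 = 5.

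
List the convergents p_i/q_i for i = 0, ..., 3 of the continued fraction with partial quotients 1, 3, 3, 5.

1/1, 4/3, 13/10, 69/53

Using the convergent recurrence p_i = a_i*p_{i-1} + p_{i-2}, q_i = a_i*q_{i-1} + q_{i-2} with p_{-2}=0, p_{-1}=1, q_{-2}=1, q_{-1}=0:
  i=0: a_0=1, p_0 = 1*1 + 0 = 1, q_0 = 1*0 + 1 = 1.
  i=1: a_1=3, p_1 = 3*1 + 1 = 4, q_1 = 3*1 + 0 = 3.
  i=2: a_2=3, p_2 = 3*4 + 1 = 13, q_2 = 3*3 + 1 = 10.
  i=3: a_3=5, p_3 = 5*13 + 4 = 69, q_3 = 5*10 + 3 = 53.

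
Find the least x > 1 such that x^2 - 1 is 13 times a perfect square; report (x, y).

First expand sqrt(13) as a continued fraction. With x_i = (sqrt(13) + m_i)/d_i and (m_0, d_0) = (0, 1): a_0 = floor(sqrt(13)) = 3, since 3^2 = 9 <= 13 < 16 = 4^2.
Iterate m_{i+1} = d_i*a_i - m_i, d_{i+1} = (13 - m_{i+1}^2)/d_i, a_{i+1} = floor((a_0 + m_{i+1})/d_{i+1}):
  m_1 = 1*3 - 0 = 3, d_1 = (13 - 3^2)/1 = 4/1 = 4, a_1 = floor((3 + 3)/4) = 1.
  m_2 = 4*1 - 3 = 1, d_2 = (13 - 1^2)/4 = 12/4 = 3, a_2 = floor((3 + 1)/3) = 1.
  m_3 = 3*1 - 1 = 2, d_3 = (13 - 2^2)/3 = 9/3 = 3, a_3 = floor((3 + 2)/3) = 1.
  m_4 = 3*1 - 2 = 1, d_4 = (13 - 1^2)/3 = 12/3 = 4, a_4 = floor((3 + 1)/4) = 1.
  m_5 = 4*1 - 1 = 3, d_5 = (13 - 3^2)/4 = 4/4 = 1, a_5 = floor((3 + 3)/1) = 6.
  m_6 = 1*6 - 3 = 3, d_6 = (13 - 3^2)/1 = 4/1 = 4: (m_6, d_6) = (m_1, d_1) = (3, 4), so from here the quotients repeat a_1, ..., a_5; the period length is 5.
So sqrt(13) = [3; (1, 1, 1, 1, 6)] with period length k = 5.
k is odd, so (p_{k-1}, q_{k-1}) only solves x^2 - 13y^2 = -1 and the fundamental solution of x^2 - 13y^2 = 1 is (p_{2k-1}, q_{2k-1}) = (p_9, q_9); compute convergents through index 9, running through the period twice.
Convergents (p_i = a_i*p_{i-1} + p_{i-2}, q_i = a_i*q_{i-1} + q_{i-2} with p_{-2}=0, p_{-1}=1, q_{-2}=1, q_{-1}=0):
  i=0: a_0=3, p_0 = 3*1 + 0 = 3, q_0 = 3*0 + 1 = 1.
  i=1: a_1=1, p_1 = 1*3 + 1 = 4, q_1 = 1*1 + 0 = 1.
  i=2: a_2=1, p_2 = 1*4 + 3 = 7, q_2 = 1*1 + 1 = 2.
  i=3: a_3=1, p_3 = 1*7 + 4 = 11, q_3 = 1*2 + 1 = 3.
  i=4: a_4=1, p_4 = 1*11 + 7 = 18, q_4 = 1*3 + 2 = 5.
  i=5: a_5=6, p_5 = 6*18 + 11 = 119, q_5 = 6*5 + 3 = 33.
  i=6: a_6=1, p_6 = 1*119 + 18 = 137, q_6 = 1*33 + 5 = 38.
  i=7: a_7=1, p_7 = 1*137 + 119 = 256, q_7 = 1*38 + 33 = 71.
  i=8: a_8=1, p_8 = 1*256 + 137 = 393, q_8 = 1*71 + 38 = 109.
  i=9: a_9=1, p_9 = 1*393 + 256 = 649, q_9 = 1*109 + 71 = 180.
Indeed p_4^2 - 13*q_4^2 = 324 - 325 = -1, not +1.
Check: 649^2 - 13*180^2 = 421201 - 421200 = 1, so (x, y) = (649, 180) solves the equation, and by the theorem it is the least positive solution.

(x, y) = (649, 180)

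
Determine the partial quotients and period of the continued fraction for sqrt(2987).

[54; (1, 1, 1, 7, 1, 2, 1, 7, 1, 1, 1, 108)]

Write x_i = (sqrt(2987) + m_i)/d_i with (m_0, d_0) = (0, 1). a_0 = floor(sqrt(2987)) = 54, since 54^2 = 2916 <= 2987 < 3025 = 55^2.
Iterate m_{i+1} = d_i*a_i - m_i, d_{i+1} = (2987 - m_{i+1}^2)/d_i, a_{i+1} = floor((a_0 + m_{i+1})/d_{i+1}):
  m_1 = 1*54 - 0 = 54, d_1 = (2987 - 54^2)/1 = 71/1 = 71, a_1 = floor((54 + 54)/71) = 1.
  m_2 = 71*1 - 54 = 17, d_2 = (2987 - 17^2)/71 = 2698/71 = 38, a_2 = floor((54 + 17)/38) = 1.
  m_3 = 38*1 - 17 = 21, d_3 = (2987 - 21^2)/38 = 2546/38 = 67, a_3 = floor((54 + 21)/67) = 1.
  m_4 = 67*1 - 21 = 46, d_4 = (2987 - 46^2)/67 = 871/67 = 13, a_4 = floor((54 + 46)/13) = 7.
  m_5 = 13*7 - 46 = 45, d_5 = (2987 - 45^2)/13 = 962/13 = 74, a_5 = floor((54 + 45)/74) = 1.
  m_6 = 74*1 - 45 = 29, d_6 = (2987 - 29^2)/74 = 2146/74 = 29, a_6 = floor((54 + 29)/29) = 2.
  m_7 = 29*2 - 29 = 29, d_7 = (2987 - 29^2)/29 = 2146/29 = 74, a_7 = floor((54 + 29)/74) = 1.
  m_8 = 74*1 - 29 = 45, d_8 = (2987 - 45^2)/74 = 962/74 = 13, a_8 = floor((54 + 45)/13) = 7.
  m_9 = 13*7 - 45 = 46, d_9 = (2987 - 46^2)/13 = 871/13 = 67, a_9 = floor((54 + 46)/67) = 1.
  m_10 = 67*1 - 46 = 21, d_10 = (2987 - 21^2)/67 = 2546/67 = 38, a_10 = floor((54 + 21)/38) = 1.
  m_11 = 38*1 - 21 = 17, d_11 = (2987 - 17^2)/38 = 2698/38 = 71, a_11 = floor((54 + 17)/71) = 1.
  m_12 = 71*1 - 17 = 54, d_12 = (2987 - 54^2)/71 = 71/71 = 1, a_12 = floor((54 + 54)/1) = 108.
  m_13 = 1*108 - 54 = 54, d_13 = (2987 - 54^2)/1 = 71/1 = 71: (m_13, d_13) = (m_1, d_1) = (54, 71), so from here the quotients repeat a_1, ..., a_12; the period length is 12.
Hence the expansion of sqrt(2987) is a_0 = 54 followed by the repeating block 1, 1, 1, 7, 1, 2, 1, 7, 1, 1, 1, 108 (period 12).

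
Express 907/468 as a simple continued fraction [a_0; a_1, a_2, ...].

Run the Euclidean algorithm on 907 and 468; the successive quotients are the partial quotients a_0, a_1, ... (each step inverts the fractional part left over by the previous one):
  907 = 1*468 + 439, so a_0 = 1.
  468 = 1*439 + 29, so a_1 = 1.
  439 = 15*29 + 4, so a_2 = 15.
  29 = 7*4 + 1, so a_3 = 7.
  4 = 4*1 + 0, so a_4 = 4.
The remainder reaches 0 after 5 divisions, so the expansion has 5 partial quotients, read off in order.

[1; 1, 15, 7, 4]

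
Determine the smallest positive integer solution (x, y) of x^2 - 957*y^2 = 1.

(x, y) = (14849, 480)

First expand sqrt(957) as a continued fraction. With x_i = (sqrt(957) + m_i)/d_i and (m_0, d_0) = (0, 1): a_0 = floor(sqrt(957)) = 30, since 30^2 = 900 <= 957 < 961 = 31^2.
Iterate m_{i+1} = d_i*a_i - m_i, d_{i+1} = (957 - m_{i+1}^2)/d_i, a_{i+1} = floor((a_0 + m_{i+1})/d_{i+1}):
  m_1 = 1*30 - 0 = 30, d_1 = (957 - 30^2)/1 = 57/1 = 57, a_1 = floor((30 + 30)/57) = 1.
  m_2 = 57*1 - 30 = 27, d_2 = (957 - 27^2)/57 = 228/57 = 4, a_2 = floor((30 + 27)/4) = 14.
  m_3 = 4*14 - 27 = 29, d_3 = (957 - 29^2)/4 = 116/4 = 29, a_3 = floor((30 + 29)/29) = 2.
  m_4 = 29*2 - 29 = 29, d_4 = (957 - 29^2)/29 = 116/29 = 4, a_4 = floor((30 + 29)/4) = 14.
  m_5 = 4*14 - 29 = 27, d_5 = (957 - 27^2)/4 = 228/4 = 57, a_5 = floor((30 + 27)/57) = 1.
  m_6 = 57*1 - 27 = 30, d_6 = (957 - 30^2)/57 = 57/57 = 1, a_6 = floor((30 + 30)/1) = 60.
  m_7 = 1*60 - 30 = 30, d_7 = (957 - 30^2)/1 = 57/1 = 57: (m_7, d_7) = (m_1, d_1) = (30, 57), so from here the quotients repeat a_1, ..., a_6; the period length is 6.
So sqrt(957) = [30; (1, 14, 2, 14, 1, 60)] with period length k = 6.
k is even, so the fundamental solution of x^2 - 957y^2 = 1 is (p_{k-1}, q_{k-1}) = (p_5, q_5); compute convergents through index 5.
Convergents (p_i = a_i*p_{i-1} + p_{i-2}, q_i = a_i*q_{i-1} + q_{i-2} with p_{-2}=0, p_{-1}=1, q_{-2}=1, q_{-1}=0):
  i=0: a_0=30, p_0 = 30*1 + 0 = 30, q_0 = 30*0 + 1 = 1.
  i=1: a_1=1, p_1 = 1*30 + 1 = 31, q_1 = 1*1 + 0 = 1.
  i=2: a_2=14, p_2 = 14*31 + 30 = 464, q_2 = 14*1 + 1 = 15.
  i=3: a_3=2, p_3 = 2*464 + 31 = 959, q_3 = 2*15 + 1 = 31.
  i=4: a_4=14, p_4 = 14*959 + 464 = 13890, q_4 = 14*31 + 15 = 449.
  i=5: a_5=1, p_5 = 1*13890 + 959 = 14849, q_5 = 1*449 + 31 = 480.
Check: 14849^2 - 957*480^2 = 220492801 - 220492800 = 1, so (x, y) = (14849, 480) solves the equation, and by the theorem it is the least positive solution.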